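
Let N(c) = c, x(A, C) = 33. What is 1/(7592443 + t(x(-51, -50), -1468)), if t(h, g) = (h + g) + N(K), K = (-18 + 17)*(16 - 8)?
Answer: 1/7591000 ≈ 1.3173e-7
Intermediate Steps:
K = -8 (K = -1*8 = -8)
t(h, g) = -8 + g + h (t(h, g) = (h + g) - 8 = (g + h) - 8 = -8 + g + h)
1/(7592443 + t(x(-51, -50), -1468)) = 1/(7592443 + (-8 - 1468 + 33)) = 1/(7592443 - 1443) = 1/7591000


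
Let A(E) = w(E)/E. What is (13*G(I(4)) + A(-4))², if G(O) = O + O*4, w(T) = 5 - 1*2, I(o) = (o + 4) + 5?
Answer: 11404129/16 ≈ 7.1276e+5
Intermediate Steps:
I(o) = 9 + o (I(o) = (4 + o) + 5 = 9 + o)
w(T) = 3 (w(T) = 5 - 2 = 3)
G(O) = 5*O (G(O) = O + 4*O = 5*O)
A(E) = 3/E
(13*G(I(4)) + A(-4))² = (13*(5*(9 + 4)) + 3/(-4))² = (13*(5*13) + 3*(-¼))² = (13*65 - ¾)² = (845 - ¾)² = (3377/4)² = 11404129/16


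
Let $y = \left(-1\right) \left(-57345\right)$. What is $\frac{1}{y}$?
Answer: $\frac{1}{57345} \approx 1.7438 \cdot 10^{-5}$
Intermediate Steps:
$y = 57345$
$\frac{1}{y} = \frac{1}{57345}$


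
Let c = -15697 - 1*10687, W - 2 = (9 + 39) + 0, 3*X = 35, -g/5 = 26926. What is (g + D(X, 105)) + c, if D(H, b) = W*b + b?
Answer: -155659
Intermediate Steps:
g = -134630 (g = -5*26926 = -134630)
X = 35/3 (X = (1/3)*35 = 35/3 ≈ 11.667)
W = 50 (W = 2 + ((9 + 39) + 0) = 2 + (48 + 0) = 2 + 48 = 50)
D(H, b) = 51*b (D(H, b) = 50*b + b = 51*b)
c = -26384 (c = -15697 - 10687 = -26384)
(g + D(X, 105)) + c = (-134630 + 51*105) - 26384 = (-134630 + 5355) - 26384 = -129275 - 26384 = -155659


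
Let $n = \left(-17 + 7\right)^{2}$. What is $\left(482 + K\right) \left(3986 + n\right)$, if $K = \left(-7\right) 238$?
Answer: $-4837824$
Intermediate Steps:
$K = -1666$
$n = 100$ ($n = \left(-10\right)^{2} = 100$)
$\left(482 + K\right) \left(3986 + n\right) = \left(482 - 1666\right) \left(3986 + 100\right) = \left(-1184\right) 4086 = -4837824$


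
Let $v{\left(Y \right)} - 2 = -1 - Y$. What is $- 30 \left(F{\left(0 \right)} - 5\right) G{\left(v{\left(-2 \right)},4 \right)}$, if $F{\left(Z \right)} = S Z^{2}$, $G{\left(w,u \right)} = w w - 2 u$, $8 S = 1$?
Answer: $150$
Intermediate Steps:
$S = \frac{1}{8}$ ($S = \frac{1}{8} \cdot 1 = \frac{1}{8} \approx 0.125$)
$v{\left(Y \right)} = 1 - Y$ ($v{\left(Y \right)} = 2 - \left(1 + Y\right) = 1 - Y$)
$G{\left(w,u \right)} = w^{2} - 2 u$
$F{\left(Z \right)} = \frac{Z^{2}}{8}$
$- 30 \left(F{\left(0 \right)} - 5\right) G{\left(v{\left(-2 \right)},4 \right)} = - 30 \left(\frac{0^{2}}{8} - 5\right) \left(\left(1 - -2\right)^{2} - 8\right) = - 30 \left(\frac{1}{8} \cdot 0 - 5\right) \left(\left(1 + 2\right)^{2} - 8\right) = - 30 \left(0 - 5\right) \left(3^{2} - 8\right) = \left(-30\right) \left(-5\right) \left(9 - 8\right) = 150 \cdot 1 = 150$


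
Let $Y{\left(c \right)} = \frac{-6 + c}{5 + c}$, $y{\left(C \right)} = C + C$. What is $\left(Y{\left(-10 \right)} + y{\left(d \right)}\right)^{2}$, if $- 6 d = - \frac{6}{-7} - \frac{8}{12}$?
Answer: $\frac{976144}{99225} \approx 9.8377$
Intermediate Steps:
$d = - \frac{2}{63}$ ($d = - \frac{- \frac{6}{-7} - \frac{8}{12}}{6} = - \frac{\left(-6\right) \left(- \frac{1}{7}\right) - \frac{2}{3}}{6} = - \frac{\frac{6}{7} - \frac{2}{3}}{6} = \left(- \frac{1}{6}\right) \frac{4}{21} = - \frac{2}{63} \approx -0.031746$)
$y{\left(C \right)} = 2 C$
$Y{\left(c \right)} = \frac{-6 + c}{5 + c}$
$\left(Y{\left(-10 \right)} + y{\left(d \right)}\right)^{2} = \left(\frac{-6 - 10}{5 - 10} + 2 \left(- \frac{2}{63}\right)\right)^{2} = \left(\frac{1}{-5} \left(-16\right) - \frac{4}{63}\right)^{2} = \left(\left(- \frac{1}{5}\right) \left(-16\right) - \frac{4}{63}\right)^{2} = \left(\frac{16}{5} - \frac{4}{63}\right)^{2} = \left(\frac{988}{315}\right)^{2} = \frac{976144}{99225}$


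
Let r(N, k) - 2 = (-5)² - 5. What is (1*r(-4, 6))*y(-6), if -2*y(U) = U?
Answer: 66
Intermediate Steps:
y(U) = -U/2
r(N, k) = 22 (r(N, k) = 2 + ((-5)² - 5) = 2 + (25 - 5) = 2 + 20 = 22)
(1*r(-4, 6))*y(-6) = (1*22)*(-½*(-6)) = 22*3 = 66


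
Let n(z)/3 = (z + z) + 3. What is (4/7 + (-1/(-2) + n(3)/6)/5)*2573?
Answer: 28303/7 ≈ 4043.3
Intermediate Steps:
n(z) = 9 + 6*z (n(z) = 3*((z + z) + 3) = 3*(2*z + 3) = 3*(3 + 2*z) = 9 + 6*z)
(4/7 + (-1/(-2) + n(3)/6)/5)*2573 = (4/7 + (-1/(-2) + (9 + 6*3)/6)/5)*2573 = (4*(⅐) + (-1*(-½) + (9 + 18)*(⅙))*(⅕))*2573 = (4/7 + (½ + 27*(⅙))*(⅕))*2573 = (4/7 + (½ + 9/2)*(⅕))*2573 = (4/7 + 5*(⅕))*2573 = (4/7 + 1)*2573 = (11/7)*2573 = 28303/7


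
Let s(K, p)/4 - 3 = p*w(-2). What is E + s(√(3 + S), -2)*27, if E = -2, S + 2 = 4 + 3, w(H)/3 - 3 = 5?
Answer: -4862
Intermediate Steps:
w(H) = 24 (w(H) = 9 + 3*5 = 9 + 15 = 24)
S = 5 (S = -2 + (4 + 3) = -2 + 7 = 5)
s(K, p) = 12 + 96*p (s(K, p) = 12 + 4*(p*24) = 12 + 4*(24*p) = 12 + 96*p)
E + s(√(3 + S), -2)*27 = -2 + (12 + 96*(-2))*27 = -2 + (12 - 192)*27 = -2 - 180*27 = -2 - 4860 = -4862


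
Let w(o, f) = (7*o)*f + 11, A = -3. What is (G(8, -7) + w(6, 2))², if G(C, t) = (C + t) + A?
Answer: 8649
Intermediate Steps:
w(o, f) = 11 + 7*f*o (w(o, f) = 7*f*o + 11 = 11 + 7*f*o)
G(C, t) = -3 + C + t (G(C, t) = (C + t) - 3 = -3 + C + t)
(G(8, -7) + w(6, 2))² = ((-3 + 8 - 7) + (11 + 7*2*6))² = (-2 + (11 + 84))² = (-2 + 95)² = 93² = 8649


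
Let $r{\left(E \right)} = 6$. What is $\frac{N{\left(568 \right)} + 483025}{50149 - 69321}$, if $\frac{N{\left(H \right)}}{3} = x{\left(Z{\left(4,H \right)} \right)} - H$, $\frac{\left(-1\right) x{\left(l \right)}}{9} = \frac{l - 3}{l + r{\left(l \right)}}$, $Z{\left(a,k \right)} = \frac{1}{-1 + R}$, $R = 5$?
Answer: $- \frac{6016661}{239650} \approx -25.106$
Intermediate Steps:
$Z{\left(a,k \right)} = \frac{1}{4}$ ($Z{\left(a,k \right)} = \frac{1}{-1 + 5} = \frac{1}{4}$)
$x{\left(l \right)} = - \frac{9 \left(-3 + l\right)}{6 + l}$ ($x{\left(l \right)} = - 9 \frac{l - 3}{l + 6} = - 9 \frac{-3 + l}{6 + l} = - \frac{9 \left(-3 + l\right)}{6 + l}$)
$N{\left(H \right)} = \frac{297}{25} - 3 H$ ($N{\left(H \right)} = 3 \left(\frac{9 \left(3 - \frac{1}{4}\right)}{6 + \frac{1}{4}} - H\right) = 3 \left(\frac{9 \left(3 - \frac{1}{4}\right)}{\frac{25}{4}} - H\right) = 3 \left(9 \cdot \frac{4}{25} \cdot \frac{11}{4} - H\right) = 3 \left(\frac{99}{25} - H\right) = \frac{297}{25} - 3 H$)
$\frac{N{\left(568 \right)} + 483025}{50149 - 69321} = \frac{\left(\frac{297}{25} - 1704\right) + 483025}{50149 - 69321} = \frac{\left(\frac{297}{25} - 1704\right) + 483025}{-19172} = \left(- \frac{42303}{25} + 483025\right) \left(- \frac{1}{19172}\right) = \frac{12033322}{25} \left(- \frac{1}{19172}\right) = - \frac{6016661}{239650}$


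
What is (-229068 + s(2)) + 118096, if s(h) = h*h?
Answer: -110968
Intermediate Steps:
s(h) = h²
(-229068 + s(2)) + 118096 = (-229068 + 2²) + 118096 = (-229068 + 4) + 118096 = -229064 + 118096 = -110968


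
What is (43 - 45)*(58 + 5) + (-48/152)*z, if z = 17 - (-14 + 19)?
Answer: -2466/19 ≈ -129.79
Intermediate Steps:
z = 12 (z = 17 - 1*5 = 17 - 5 = 12)
(43 - 45)*(58 + 5) + (-48/152)*z = (43 - 45)*(58 + 5) - 48/152*12 = -2*63 - 48*1/152*12 = -126 - 6/19*12 = -126 - 72/19 = -2466/19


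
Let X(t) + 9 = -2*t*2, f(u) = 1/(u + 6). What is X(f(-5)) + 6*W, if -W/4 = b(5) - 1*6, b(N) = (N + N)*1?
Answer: -109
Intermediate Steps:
b(N) = 2*N (b(N) = (2*N)*1 = 2*N)
f(u) = 1/(6 + u)
W = -16 (W = -4*(2*5 - 1*6) = -4*(10 - 6) = -4*4 = -16)
X(t) = -9 - 4*t (X(t) = -9 - 2*t*2 = -9 - 4*t)
X(f(-5)) + 6*W = (-9 - 4/(6 - 5)) + 6*(-16) = (-9 - 4/1) - 96 = (-9 - 4*1) - 96 = (-9 - 4) - 96 = -13 - 96 = -109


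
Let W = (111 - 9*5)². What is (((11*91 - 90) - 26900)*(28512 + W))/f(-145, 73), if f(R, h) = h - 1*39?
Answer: -427103226/17 ≈ -2.5124e+7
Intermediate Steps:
f(R, h) = -39 + h (f(R, h) = h - 39 = -39 + h)
W = 4356 (W = (111 - 45)² = 66² = 4356)
(((11*91 - 90) - 26900)*(28512 + W))/f(-145, 73) = (((11*91 - 90) - 26900)*(28512 + 4356))/(-39 + 73) = (((1001 - 90) - 26900)*32868)/34 = ((911 - 26900)*32868)*(1/34) = -25989*32868*(1/34) = -854206452*1/34 = -427103226/17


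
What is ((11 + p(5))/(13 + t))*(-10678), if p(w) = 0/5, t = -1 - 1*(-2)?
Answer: -58729/7 ≈ -8389.9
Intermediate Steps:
t = 1 (t = -1 + 2 = 1)
p(w) = 0 (p(w) = 0*(⅕) = 0)
((11 + p(5))/(13 + t))*(-10678) = ((11 + 0)/(13 + 1))*(-10678) = (11/14)*(-10678) = -58729/7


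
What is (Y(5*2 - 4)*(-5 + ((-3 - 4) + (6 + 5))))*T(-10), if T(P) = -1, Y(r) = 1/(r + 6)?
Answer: 1/12 ≈ 0.083333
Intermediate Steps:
Y(r) = 1/(6 + r)
(Y(5*2 - 4)*(-5 + ((-3 - 4) + (6 + 5))))*T(-10) = ((-5 + ((-3 - 4) + (6 + 5)))/(6 + (5*2 - 4)))*(-1) = ((-5 + (-7 + 11))/(6 + (10 - 4)))*(-1) = ((-5 + 4)/(6 + 6))*(-1) = (-1/12)*(-1) = ((1/12)*(-1))*(-1) = -1/12*(-1) = 1/12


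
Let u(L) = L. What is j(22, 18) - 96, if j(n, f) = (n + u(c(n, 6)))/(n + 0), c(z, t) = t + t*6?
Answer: -1024/11 ≈ -93.091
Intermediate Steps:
c(z, t) = 7*t (c(z, t) = t + 6*t = 7*t)
j(n, f) = (42 + n)/n (j(n, f) = (n + 7*6)/(n + 0) = (n + 42)/n = (42 + n)/n)
j(22, 18) - 96 = (42 + 22)/22 - 96 = (1/22)*64 - 96 = 32/11 - 96 = -1024/11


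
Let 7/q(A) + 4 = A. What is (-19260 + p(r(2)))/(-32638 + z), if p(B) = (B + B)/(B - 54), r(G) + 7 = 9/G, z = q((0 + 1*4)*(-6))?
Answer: 8705480/14752489 ≈ 0.59010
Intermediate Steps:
q(A) = 7/(-4 + A)
z = -1/4 (z = 7/(-4 + (0 + 1*4)*(-6)) = 7/(-4 + (0 + 4)*(-6)) = 7/(-4 + 4*(-6)) = 7/(-4 - 24) = 7/(-28) = 7*(-1/28) = -1/4 ≈ -0.25000)
r(G) = -7 + 9/G
p(B) = 2*B/(-54 + B) (p(B) = (2*B)/(-54 + B) = 2*B/(-54 + B))
(-19260 + p(r(2)))/(-32638 + z) = (-19260 + 2*(-7 + 9/2)/(-54 + (-7 + 9/2)))/(-32638 - 1/4) = (-19260 + 2*(-7 + 9*(1/2))/(-54 + (-7 + 9*(1/2))))/(-130553/4) = (-19260 + 2*(-7 + 9/2)/(-54 + (-7 + 9/2)))*(-4/130553) = (-19260 + 2*(-5/2)/(-54 - 5/2))*(-4/130553) = (-19260 + 2*(-5/2)/(-113/2))*(-4/130553) = (-19260 + 2*(-5/2)*(-2/113))*(-4/130553) = (-19260 + 10/113)*(-4/130553) = -2176370/113*(-4/130553) = 8705480/14752489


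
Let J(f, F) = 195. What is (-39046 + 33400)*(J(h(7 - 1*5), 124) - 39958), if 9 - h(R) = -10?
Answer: 224501898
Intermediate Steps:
h(R) = 19 (h(R) = 9 - 1*(-10) = 9 + 10 = 19)
(-39046 + 33400)*(J(h(7 - 1*5), 124) - 39958) = (-39046 + 33400)*(195 - 39958) = -5646*(-39763) = 224501898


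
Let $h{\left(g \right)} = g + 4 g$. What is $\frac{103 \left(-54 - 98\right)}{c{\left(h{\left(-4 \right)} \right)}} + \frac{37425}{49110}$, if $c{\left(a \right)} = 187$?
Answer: $- \frac{50791179}{612238} \approx -82.96$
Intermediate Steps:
$h{\left(g \right)} = 5 g$
$\frac{103 \left(-54 - 98\right)}{c{\left(h{\left(-4 \right)} \right)}} + \frac{37425}{49110} = \frac{103 \left(-54 - 98\right)}{187} + \frac{37425}{49110} = 103 \left(-152\right) \frac{1}{187} + 37425 \cdot \frac{1}{49110} = \left(-15656\right) \frac{1}{187} + \frac{2495}{3274} = - \frac{15656}{187} + \frac{2495}{3274} = - \frac{50791179}{612238}$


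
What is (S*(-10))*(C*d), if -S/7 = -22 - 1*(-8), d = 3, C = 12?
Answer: -35280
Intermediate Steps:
S = 98 (S = -7*(-22 - 1*(-8)) = -7*(-22 + 8) = -7*(-14) = 98)
(S*(-10))*(C*d) = (98*(-10))*(12*3) = -980*36 = -35280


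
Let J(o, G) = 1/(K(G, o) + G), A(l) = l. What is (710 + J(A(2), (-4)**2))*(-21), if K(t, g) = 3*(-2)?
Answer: -149121/10 ≈ -14912.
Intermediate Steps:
K(t, g) = -6
J(o, G) = 1/(-6 + G)
(710 + J(A(2), (-4)**2))*(-21) = (710 + 1/(-6 + (-4)**2))*(-21) = (710 + 1/(-6 + 16))*(-21) = (710 + 1/10)*(-21) = (7101/10)*(-21) = -149121/10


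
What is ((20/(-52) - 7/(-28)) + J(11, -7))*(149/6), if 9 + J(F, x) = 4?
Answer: -13261/104 ≈ -127.51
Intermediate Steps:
J(F, x) = -5 (J(F, x) = -9 + 4 = -5)
((20/(-52) - 7/(-28)) + J(11, -7))*(149/6) = ((20/(-52) - 7/(-28)) - 5)*(149/6) = ((20*(-1/52) - 7*(-1/28)) - 5)*(149*(⅙)) = ((-5/13 + ¼) - 5)*(149/6) = (-7/52 - 5)*(149/6) = -267/52*149/6 = -13261/104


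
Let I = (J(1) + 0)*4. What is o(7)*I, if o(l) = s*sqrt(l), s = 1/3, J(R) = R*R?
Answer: 4*sqrt(7)/3 ≈ 3.5277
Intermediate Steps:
J(R) = R**2
I = 4 (I = (1**2 + 0)*4 = (1 + 0)*4 = 1*4 = 4)
s = 1/3 ≈ 0.33333
o(l) = sqrt(l)/3
o(7)*I = (sqrt(7)/3)*4 = 4*sqrt(7)/3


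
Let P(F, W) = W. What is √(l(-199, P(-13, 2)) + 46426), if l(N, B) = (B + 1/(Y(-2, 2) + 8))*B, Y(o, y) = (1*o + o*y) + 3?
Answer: 2*√290190/5 ≈ 215.48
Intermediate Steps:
Y(o, y) = 3 + o + o*y (Y(o, y) = (o + o*y) + 3 = 3 + o + o*y)
l(N, B) = B*(⅕ + B) (l(N, B) = (B + 1/((3 - 2 - 2*2) + 8))*B = (B + 1/((3 - 2 - 4) + 8))*B = (B + 1/(-3 + 8))*B = (B + 1/5)*B = (B + ⅕)*B = (⅕ + B)*B = B*(⅕ + B))
√(l(-199, P(-13, 2)) + 46426) = √(2*(⅕ + 2) + 46426) = √(2*(11/5) + 46426) = √(22/5 + 46426) = √(232152/5) = 2*√290190/5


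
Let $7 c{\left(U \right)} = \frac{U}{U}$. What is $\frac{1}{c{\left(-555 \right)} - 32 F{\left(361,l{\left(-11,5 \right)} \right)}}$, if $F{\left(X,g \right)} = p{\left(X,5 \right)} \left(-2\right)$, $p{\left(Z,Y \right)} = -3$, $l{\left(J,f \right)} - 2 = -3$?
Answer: $- \frac{7}{1343} \approx -0.0052122$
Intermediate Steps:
$c{\left(U \right)} = \frac{1}{7}$ ($c{\left(U \right)} = \frac{U \frac{1}{U}}{7} = \frac{1}{7} \cdot 1 = \frac{1}{7}$)
$l{\left(J,f \right)} = -1$ ($l{\left(J,f \right)} = 2 - 3 = -1$)
$F{\left(X,g \right)} = 6$ ($F{\left(X,g \right)} = \left(-3\right) \left(-2\right) = 6$)
$\frac{1}{c{\left(-555 \right)} - 32 F{\left(361,l{\left(-11,5 \right)} \right)}} = \frac{1}{\frac{1}{7} - 192} = \frac{1}{- \frac{1343}{7}} = - \frac{7}{1343}$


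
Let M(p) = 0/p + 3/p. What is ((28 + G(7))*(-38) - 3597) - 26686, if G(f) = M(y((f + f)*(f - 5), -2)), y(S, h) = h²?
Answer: -62751/2 ≈ -31376.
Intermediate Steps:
M(p) = 3/p (M(p) = 0 + 3/p = 3/p)
G(f) = ¾ (G(f) = 3/((-2)²) = 3/4 = 3*(¼) = ¾)
((28 + G(7))*(-38) - 3597) - 26686 = ((28 + ¾)*(-38) - 3597) - 26686 = ((115/4)*(-38) - 3597) - 26686 = (-2185/2 - 3597) - 26686 = -9379/2 - 26686 = -62751/2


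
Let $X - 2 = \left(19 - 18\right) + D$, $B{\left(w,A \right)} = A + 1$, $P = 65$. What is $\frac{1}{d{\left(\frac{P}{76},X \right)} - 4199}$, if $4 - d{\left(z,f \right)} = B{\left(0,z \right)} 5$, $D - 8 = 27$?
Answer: $- \frac{76}{319525} \approx -0.00023785$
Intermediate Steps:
$D = 35$ ($D = 8 + 27 = 35$)
$B{\left(w,A \right)} = 1 + A$
$X = 38$ ($X = 2 + \left(\left(19 - 18\right) + 35\right) = 2 + \left(1 + 35\right) = 2 + 36 = 38$)
$d{\left(z,f \right)} = -1 - 5 z$ ($d{\left(z,f \right)} = 4 - \left(1 + z\right) 5 = 4 - \left(5 + 5 z\right) = -1 - 5 z$)
$\frac{1}{d{\left(\frac{P}{76},X \right)} - 4199} = \frac{1}{\left(-1 - 5 \cdot \frac{65}{76}\right) - 4199} = \frac{1}{\left(-1 - 5 \cdot 65 \cdot \frac{1}{76}\right) - 4199} = \frac{1}{\left(-1 - \frac{325}{76}\right) - 4199} = \frac{1}{- \frac{401}{76} - 4199} = \frac{1}{- \frac{319525}{76}} = - \frac{76}{319525}$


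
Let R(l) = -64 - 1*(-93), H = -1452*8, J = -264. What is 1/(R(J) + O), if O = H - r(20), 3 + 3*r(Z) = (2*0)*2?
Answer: -1/11586 ≈ -8.6311e-5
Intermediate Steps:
r(Z) = -1 (r(Z) = -1 + ((2*0)*2)/3 = -1 + (0*2)/3 = -1 + (1/3)*0 = -1 + 0 = -1)
H = -11616
R(l) = 29 (R(l) = -64 + 93 = 29)
O = -11615 (O = -11616 - 1*(-1) = -11616 + 1 = -11615)
1/(R(J) + O) = 1/(29 - 11615) = 1/(-11586) = -1/11586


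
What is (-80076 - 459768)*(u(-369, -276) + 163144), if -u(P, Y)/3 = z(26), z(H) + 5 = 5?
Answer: -88072309536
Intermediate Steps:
z(H) = 0 (z(H) = -5 + 5 = 0)
u(P, Y) = 0 (u(P, Y) = -3*0 = 0)
(-80076 - 459768)*(u(-369, -276) + 163144) = (-80076 - 459768)*(0 + 163144) = -539844*163144 = -88072309536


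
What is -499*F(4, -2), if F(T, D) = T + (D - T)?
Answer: 998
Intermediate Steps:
F(T, D) = D
-499*F(4, -2) = -499*(-2) = 998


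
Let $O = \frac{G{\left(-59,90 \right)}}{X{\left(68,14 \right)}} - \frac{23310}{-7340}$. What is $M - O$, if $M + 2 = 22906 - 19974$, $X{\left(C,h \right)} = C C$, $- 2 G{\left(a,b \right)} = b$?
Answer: $\frac{4966860683}{1697008} \approx 2926.8$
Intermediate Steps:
$G{\left(a,b \right)} = - \frac{b}{2}$
$X{\left(C,h \right)} = C^{2}$
$M = 2930$ ($M = -2 + \left(22906 - 19974\right) = -2 + 2932 = 2930$)
$O = \frac{5372757}{1697008}$ ($O = \frac{\left(- \frac{1}{2}\right) 90}{68^{2}} - \frac{23310}{-7340} = - \frac{45}{4624} - - \frac{2331}{734} = \left(-45\right) \frac{1}{4624} + \frac{2331}{734} = - \frac{45}{4624} + \frac{2331}{734} = \frac{5372757}{1697008} \approx 3.166$)
$M - O = 2930 - \frac{5372757}{1697008} = \frac{4966860683}{1697008}$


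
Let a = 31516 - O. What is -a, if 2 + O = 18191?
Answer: -13327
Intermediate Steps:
O = 18189 (O = -2 + 18191 = 18189)
a = 13327 (a = 31516 - 1*18189 = 31516 - 18189 = 13327)
-a = -1*13327 = -13327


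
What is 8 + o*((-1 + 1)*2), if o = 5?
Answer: 8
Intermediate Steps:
8 + o*((-1 + 1)*2) = 8 + 5*((-1 + 1)*2) = 8 + 5*(0*2) = 8 + 5*0 = 8 + 0 = 8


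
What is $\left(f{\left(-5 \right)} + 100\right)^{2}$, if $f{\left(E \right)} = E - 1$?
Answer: $8836$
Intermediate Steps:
$f{\left(E \right)} = -1 + E$
$\left(f{\left(-5 \right)} + 100\right)^{2} = \left(\left(-1 - 5\right) + 100\right)^{2} = \left(-6 + 100\right)^{2} = 94^{2} = 8836$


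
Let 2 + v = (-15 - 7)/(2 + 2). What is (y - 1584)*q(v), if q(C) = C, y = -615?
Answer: 32985/2 ≈ 16493.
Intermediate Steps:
v = -15/2 (v = -2 + (-15 - 7)/(2 + 2) = -2 - 22/4 = -2 - 22*¼ = -2 - 11/2 = -15/2 ≈ -7.5000)
(y - 1584)*q(v) = (-615 - 1584)*(-15/2) = -2199*(-15/2) = 32985/2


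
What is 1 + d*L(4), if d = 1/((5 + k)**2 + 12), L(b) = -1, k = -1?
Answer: 27/28 ≈ 0.96429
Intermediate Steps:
d = 1/28 (d = 1/((5 - 1)**2 + 12) = 1/(4**2 + 12) = 1/(16 + 12) = 1/28 ≈ 0.035714)
1 + d*L(4) = 1 + (1/28)*(-1) = 1 - 1/28 = 27/28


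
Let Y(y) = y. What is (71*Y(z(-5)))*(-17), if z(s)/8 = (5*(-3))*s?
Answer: -724200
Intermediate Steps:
z(s) = -120*s (z(s) = 8*((5*(-3))*s) = 8*(-15*s) = -120*s)
(71*Y(z(-5)))*(-17) = (71*(-120*(-5)))*(-17) = (71*600)*(-17) = 42600*(-17) = -724200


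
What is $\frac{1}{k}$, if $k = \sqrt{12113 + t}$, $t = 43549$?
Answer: $\frac{\sqrt{55662}}{55662} \approx 0.0042386$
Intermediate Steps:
$k = \sqrt{55662}$ ($k = \sqrt{12113 + 43549} = \sqrt{55662} \approx 235.93$)
$\frac{1}{k} = \frac{1}{\sqrt{55662}} = \frac{\sqrt{55662}}{55662}$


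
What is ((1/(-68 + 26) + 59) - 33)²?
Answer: 1190281/1764 ≈ 674.76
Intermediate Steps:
((1/(-68 + 26) + 59) - 33)² = ((1/(-42) + 59) - 33)² = ((-1/42 + 59) - 33)² = (2477/42 - 33)² = (1091/42)² = 1190281/1764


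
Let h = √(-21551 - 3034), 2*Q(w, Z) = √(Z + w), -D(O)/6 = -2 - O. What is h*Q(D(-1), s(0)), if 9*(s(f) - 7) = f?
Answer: I*√319605/2 ≈ 282.67*I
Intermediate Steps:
s(f) = 7 + f/9
D(O) = 12 + 6*O (D(O) = -6*(-2 - O) = 12 + 6*O)
Q(w, Z) = √(Z + w)/2
h = I*√24585 (h = √(-24585) = I*√24585 ≈ 156.8*I)
h*Q(D(-1), s(0)) = (I*√24585)*(√((7 + (⅑)*0) + (12 + 6*(-1)))/2) = (I*√24585)*(√((7 + 0) + (12 - 6))/2) = (I*√24585)*(√(7 + 6)/2) = (I*√24585)*(√13/2) = I*√319605/2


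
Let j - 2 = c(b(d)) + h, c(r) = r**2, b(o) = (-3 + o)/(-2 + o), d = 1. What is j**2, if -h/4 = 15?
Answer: 2916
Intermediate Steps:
h = -60 (h = -4*15 = -60)
b(o) = (-3 + o)/(-2 + o)
j = -54 (j = 2 + (((-3 + 1)/(-2 + 1))**2 - 60) = 2 + ((-2/(-1))**2 - 60) = 2 + ((-1*(-2))**2 - 60) = 2 + (2**2 - 60) = 2 + (4 - 60) = 2 - 56 = -54)
j**2 = (-54)**2 = 2916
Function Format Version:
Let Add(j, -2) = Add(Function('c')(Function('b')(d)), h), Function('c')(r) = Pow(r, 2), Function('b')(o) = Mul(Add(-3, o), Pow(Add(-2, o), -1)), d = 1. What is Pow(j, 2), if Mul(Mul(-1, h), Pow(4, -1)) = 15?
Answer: 2916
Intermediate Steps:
h = -60 (h = Mul(-4, 15) = -60)
Function('b')(o) = Mul(Pow(Add(-2, o), -1), Add(-3, o))
j = -54 (j = Add(2, Add(Pow(Mul(Pow(Add(-2, 1), -1), Add(-3, 1)), 2), -60)) = Add(2, Add(Pow(Mul(Pow(-1, -1), -2), 2), -60)) = Add(2, Add(Pow(Mul(-1, -2), 2), -60)) = Add(2, Add(Pow(2, 2), -60)) = Add(2, Add(4, -60)) = Add(2, -56) = -54)
Pow(j, 2) = Pow(-54, 2) = 2916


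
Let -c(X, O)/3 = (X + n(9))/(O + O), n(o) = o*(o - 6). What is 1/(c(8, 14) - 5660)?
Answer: -4/22655 ≈ -0.00017656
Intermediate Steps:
n(o) = o*(-6 + o)
c(X, O) = -3*(27 + X)/(2*O) (c(X, O) = -3*(X + 9*(-6 + 9))/(O + O) = -3*(X + 9*3)/(2*O) = -3*(X + 27)*1/(2*O) = -3*(27 + X)*1/(2*O) = -3*(27 + X)/(2*O))
1/(c(8, 14) - 5660) = 1/((3/2)*(-27 - 1*8)/14 - 5660) = 1/((3/2)*(1/14)*(-27 - 8) - 5660) = 1/((3/2)*(1/14)*(-35) - 5660) = 1/(-15/4 - 5660) = 1/(-22655/4) = -4/22655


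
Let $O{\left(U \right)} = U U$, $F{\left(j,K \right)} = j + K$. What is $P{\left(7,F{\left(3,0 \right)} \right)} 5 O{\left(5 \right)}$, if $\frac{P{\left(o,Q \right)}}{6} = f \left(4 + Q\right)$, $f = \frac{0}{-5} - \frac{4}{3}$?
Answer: $-7000$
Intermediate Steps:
$F{\left(j,K \right)} = K + j$
$f = - \frac{4}{3}$ ($f = 0 \left(- \frac{1}{5}\right) - \frac{4}{3} = 0 - \frac{4}{3} = - \frac{4}{3} \approx -1.3333$)
$O{\left(U \right)} = U^{2}$
$P{\left(o,Q \right)} = -32 - 8 Q$ ($P{\left(o,Q \right)} = 6 \left(- \frac{4 \left(4 + Q\right)}{3}\right) = 6 \left(- \frac{16}{3} - \frac{4 Q}{3}\right) = -32 - 8 Q$)
$P{\left(7,F{\left(3,0 \right)} \right)} 5 O{\left(5 \right)} = \left(-32 - 8 \left(0 + 3\right)\right) 5 \cdot 5^{2} = \left(-32 - 24\right) 5 \cdot 25 = \left(-56\right) 5 \cdot 25 = \left(-280\right) 25 = -7000$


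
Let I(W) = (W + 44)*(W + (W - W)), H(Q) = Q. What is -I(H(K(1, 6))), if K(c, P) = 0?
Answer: 0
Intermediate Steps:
I(W) = W*(44 + W) (I(W) = (44 + W)*(W + 0) = (44 + W)*W = W*(44 + W))
-I(H(K(1, 6))) = -0*(44 + 0) = -0*44 = -1*0 = 0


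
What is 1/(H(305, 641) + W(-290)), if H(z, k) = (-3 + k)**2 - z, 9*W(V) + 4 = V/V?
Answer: 3/1220216 ≈ 2.4586e-6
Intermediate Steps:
W(V) = -1/3 (W(V) = -4/9 + (V/V)/9 = -4/9 + (1/9)*1 = -4/9 + 1/9 = -1/3)
1/(H(305, 641) + W(-290)) = 1/(((-3 + 641)**2 - 1*305) - 1/3) = 1/((638**2 - 305) - 1/3) = 1/((407044 - 305) - 1/3) = 1/(406739 - 1/3) = 1/(1220216/3) = 3/1220216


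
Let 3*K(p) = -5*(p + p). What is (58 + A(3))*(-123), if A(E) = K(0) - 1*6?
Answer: -6396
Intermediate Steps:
K(p) = -10*p/3 (K(p) = (-5*(p + p))/3 = (-10*p)/3 = -10*p/3)
A(E) = -6 (A(E) = -10/3*0 - 1*6 = 0 - 6 = -6)
(58 + A(3))*(-123) = (58 - 6)*(-123) = 52*(-123) = -6396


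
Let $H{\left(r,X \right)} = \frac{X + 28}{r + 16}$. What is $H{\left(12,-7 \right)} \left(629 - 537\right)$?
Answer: $69$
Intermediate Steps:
$H{\left(r,X \right)} = \frac{28 + X}{16 + r}$
$H{\left(12,-7 \right)} \left(629 - 537\right) = \frac{28 - 7}{16 + 12} \left(629 - 537\right) = \frac{1}{28} \cdot 21 \cdot 92 = \frac{3}{4} \cdot 92 = 69$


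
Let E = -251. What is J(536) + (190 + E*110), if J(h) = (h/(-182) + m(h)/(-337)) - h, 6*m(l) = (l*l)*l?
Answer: -9578825752/92001 ≈ -1.0412e+5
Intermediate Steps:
m(l) = l³/6 (m(l) = ((l*l)*l)/6 = (l²*l)/6 = l³/6)
J(h) = -183*h/182 - h³/2022 (J(h) = (h/(-182) + (h³/6)/(-337)) - h = (h*(-1/182) + (h³/6)*(-1/337)) - h = (-h/182 - h³/2022) - h = -183*h/182 - h³/2022)
J(536) + (190 + E*110) = (1/184002)*536*(-185013 - 91*536²) + (190 - 251*110) = (1/184002)*536*(-185013 - 91*287296) + (190 - 27610) = (1/184002)*536*(-185013 - 26143936) - 27420 = (1/184002)*536*(-26328949) - 27420 = -7056158332/92001 - 27420 = -9578825752/92001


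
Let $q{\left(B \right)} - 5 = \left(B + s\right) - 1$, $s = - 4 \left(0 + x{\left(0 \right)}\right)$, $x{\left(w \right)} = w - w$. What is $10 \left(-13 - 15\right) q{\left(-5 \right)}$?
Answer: $280$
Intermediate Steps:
$x{\left(w \right)} = 0$
$s = 0$ ($s = - 4 \left(0 + 0\right) = \left(-4\right) 0 = 0$)
$q{\left(B \right)} = 4 + B$ ($q{\left(B \right)} = 5 + \left(\left(B + 0\right) - 1\right) = 5 + \left(B - 1\right) = 5 + \left(-1 + B\right) = 4 + B$)
$10 \left(-13 - 15\right) q{\left(-5 \right)} = 10 \left(-13 - 15\right) \left(4 - 5\right) = 10 \left(-28\right) \left(-1\right) = \left(-280\right) \left(-1\right) = 280$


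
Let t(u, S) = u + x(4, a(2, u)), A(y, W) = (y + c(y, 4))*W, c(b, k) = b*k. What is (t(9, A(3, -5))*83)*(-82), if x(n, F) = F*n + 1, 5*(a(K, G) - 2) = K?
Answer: -666988/5 ≈ -1.3340e+5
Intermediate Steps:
a(K, G) = 2 + K/5
x(n, F) = 1 + F*n
A(y, W) = 5*W*y (A(y, W) = (y + y*4)*W = (y + 4*y)*W = (5*y)*W = 5*W*y)
t(u, S) = 53/5 + u (t(u, S) = u + (1 + (2 + (⅕)*2)*4) = u + (1 + (2 + ⅖)*4) = u + (1 + (12/5)*4) = u + (1 + 48/5) = u + 53/5 = 53/5 + u)
(t(9, A(3, -5))*83)*(-82) = ((53/5 + 9)*83)*(-82) = ((98/5)*83)*(-82) = (8134/5)*(-82) = -666988/5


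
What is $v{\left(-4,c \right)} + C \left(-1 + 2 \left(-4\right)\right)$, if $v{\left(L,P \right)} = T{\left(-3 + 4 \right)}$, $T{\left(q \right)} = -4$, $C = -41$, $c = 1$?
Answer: $365$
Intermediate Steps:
$v{\left(L,P \right)} = -4$
$v{\left(-4,c \right)} + C \left(-1 + 2 \left(-4\right)\right) = -4 - 41 \left(-1 + 2 \left(-4\right)\right) = -4 - 41 \left(-1 - 8\right) = -4 - -369 = -4 + 369 = 365$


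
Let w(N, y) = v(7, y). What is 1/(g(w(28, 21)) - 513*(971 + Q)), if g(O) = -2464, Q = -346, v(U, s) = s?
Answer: -1/323089 ≈ -3.0951e-6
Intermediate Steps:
w(N, y) = y
1/(g(w(28, 21)) - 513*(971 + Q)) = 1/(-2464 - 513*(971 - 346)) = 1/(-2464 - 513*625) = 1/(-2464 - 320625) = 1/(-323089) = -1/323089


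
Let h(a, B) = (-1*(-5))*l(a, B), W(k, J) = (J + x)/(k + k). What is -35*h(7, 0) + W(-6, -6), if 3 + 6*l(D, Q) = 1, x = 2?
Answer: 176/3 ≈ 58.667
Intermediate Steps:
l(D, Q) = -⅓ (l(D, Q) = -½ + (⅙)*1 = -½ + ⅙ = -⅓)
W(k, J) = (2 + J)/(2*k) (W(k, J) = (J + 2)/(k + k) = (2 + J)/((2*k)) = (2 + J)*(1/(2*k)) = (2 + J)/(2*k))
h(a, B) = -5/3 (h(a, B) = -1*(-5)*(-⅓) = 5*(-⅓) = -5/3)
-35*h(7, 0) + W(-6, -6) = -35*(-5/3) + (½)*(2 - 6)/(-6) = 175/3 + (½)*(-⅙)*(-4) = 175/3 + ⅓ = 176/3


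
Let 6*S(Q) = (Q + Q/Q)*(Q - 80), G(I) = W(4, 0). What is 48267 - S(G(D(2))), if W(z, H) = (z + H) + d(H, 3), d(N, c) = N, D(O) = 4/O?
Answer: 144991/3 ≈ 48330.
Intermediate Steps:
W(z, H) = z + 2*H (W(z, H) = (z + H) + H = (H + z) + H = z + 2*H)
G(I) = 4 (G(I) = 4 + 2*0 = 4 + 0 = 4)
S(Q) = (1 + Q)*(-80 + Q)/6 (S(Q) = ((Q + Q/Q)*(Q - 80))/6 = ((Q + 1)*(-80 + Q))/6 = ((1 + Q)*(-80 + Q))/6 = (1 + Q)*(-80 + Q)/6)
48267 - S(G(D(2))) = 48267 - (-40/3 - 79/6*4 + (⅙)*4²) = 48267 - (-40/3 - 158/3 + (⅙)*16) = 48267 - (-40/3 - 158/3 + 8/3) = 48267 - 1*(-190/3) = 48267 + 190/3 = 144991/3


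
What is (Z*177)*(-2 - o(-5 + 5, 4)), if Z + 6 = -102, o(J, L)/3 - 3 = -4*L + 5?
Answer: -420552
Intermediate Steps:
o(J, L) = 24 - 12*L (o(J, L) = 9 + 3*(-4*L + 5) = 9 + 3*(5 - 4*L) = 9 + (15 - 12*L) = 24 - 12*L)
Z = -108 (Z = -6 - 102 = -108)
(Z*177)*(-2 - o(-5 + 5, 4)) = (-108*177)*(-2 - (24 - 12*4)) = -19116*(-2 - (24 - 48)) = -19116*(-2 - 1*(-24)) = -19116*(-2 + 24) = -19116*22 = -420552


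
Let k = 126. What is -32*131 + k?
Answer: -4066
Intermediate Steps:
-32*131 + k = -32*131 + 126 = -4192 + 126 = -4066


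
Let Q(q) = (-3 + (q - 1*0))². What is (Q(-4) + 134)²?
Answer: 33489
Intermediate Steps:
Q(q) = (-3 + q)² (Q(q) = (-3 + (q + 0))² = (-3 + q)²)
(Q(-4) + 134)² = ((-3 - 4)² + 134)² = ((-7)² + 134)² = (49 + 134)² = 183² = 33489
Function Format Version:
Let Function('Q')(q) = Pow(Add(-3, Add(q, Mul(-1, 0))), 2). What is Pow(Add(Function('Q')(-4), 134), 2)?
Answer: 33489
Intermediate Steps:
Function('Q')(q) = Pow(Add(-3, q), 2) (Function('Q')(q) = Pow(Add(-3, Add(q, 0)), 2) = Pow(Add(-3, q), 2))
Pow(Add(Function('Q')(-4), 134), 2) = Pow(Add(Pow(Add(-3, -4), 2), 134), 2) = Pow(Add(Pow(-7, 2), 134), 2) = Pow(Add(49, 134), 2) = Pow(183, 2) = 33489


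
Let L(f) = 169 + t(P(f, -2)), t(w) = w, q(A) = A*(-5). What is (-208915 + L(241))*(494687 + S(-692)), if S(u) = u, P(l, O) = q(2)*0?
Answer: -103119480270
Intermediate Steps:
q(A) = -5*A
P(l, O) = 0 (P(l, O) = -5*2*0 = -10*0 = 0)
L(f) = 169 (L(f) = 169 + 0 = 169)
(-208915 + L(241))*(494687 + S(-692)) = (-208915 + 169)*(494687 - 692) = -208746*493995 = -103119480270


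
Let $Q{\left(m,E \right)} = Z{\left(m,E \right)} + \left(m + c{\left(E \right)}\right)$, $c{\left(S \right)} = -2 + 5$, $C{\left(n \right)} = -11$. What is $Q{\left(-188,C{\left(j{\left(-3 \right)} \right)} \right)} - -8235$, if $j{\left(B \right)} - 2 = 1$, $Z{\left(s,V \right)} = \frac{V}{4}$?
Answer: $\frac{32189}{4} \approx 8047.3$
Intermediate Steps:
$Z{\left(s,V \right)} = \frac{V}{4}$ ($Z{\left(s,V \right)} = V \frac{1}{4} = \frac{V}{4}$)
$j{\left(B \right)} = 3$ ($j{\left(B \right)} = 2 + 1 = 3$)
$c{\left(S \right)} = 3$
$Q{\left(m,E \right)} = 3 + m + \frac{E}{4}$ ($Q{\left(m,E \right)} = \frac{E}{4} + \left(m + 3\right) = \frac{E}{4} + \left(3 + m\right) = 3 + m + \frac{E}{4}$)
$Q{\left(-188,C{\left(j{\left(-3 \right)} \right)} \right)} - -8235 = \left(3 - 188 + \frac{1}{4} \left(-11\right)\right) - -8235 = \left(3 - 188 - \frac{11}{4}\right) + 8235 = - \frac{751}{4} + 8235 = \frac{32189}{4}$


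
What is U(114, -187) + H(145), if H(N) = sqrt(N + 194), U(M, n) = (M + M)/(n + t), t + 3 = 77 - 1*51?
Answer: -57/41 + sqrt(339) ≈ 17.022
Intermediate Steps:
t = 23 (t = -3 + (77 - 1*51) = -3 + (77 - 51) = -3 + 26 = 23)
U(M, n) = 2*M/(23 + n) (U(M, n) = (M + M)/(n + 23) = (2*M)/(23 + n) = 2*M/(23 + n))
H(N) = sqrt(194 + N)
U(114, -187) + H(145) = 2*114/(23 - 187) + sqrt(194 + 145) = 2*114/(-164) + sqrt(339) = 2*114*(-1/164) + sqrt(339) = -57/41 + sqrt(339)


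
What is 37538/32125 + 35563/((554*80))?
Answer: 561229107/284756000 ≈ 1.9709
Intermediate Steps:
37538/32125 + 35563/((554*80)) = 37538*(1/32125) + 35563/44320 = 37538/32125 + 35563*(1/44320) = 37538/32125 + 35563/44320 = 561229107/284756000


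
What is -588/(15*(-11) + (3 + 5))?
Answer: 588/157 ≈ 3.7452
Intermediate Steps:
-588/(15*(-11) + (3 + 5)) = -588/(-165 + 8) = -588/(-157) = -588*(-1/157) = 588/157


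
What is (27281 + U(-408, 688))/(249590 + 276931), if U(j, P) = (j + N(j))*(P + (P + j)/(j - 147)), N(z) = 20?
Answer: -26580865/58443831 ≈ -0.45481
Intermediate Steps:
U(j, P) = (20 + j)*(P + (P + j)/(-147 + j)) (U(j, P) = (j + 20)*(P + (P + j)/(j - 147)) = (20 + j)*(P + (P + j)/(-147 + j)))
(27281 + U(-408, 688))/(249590 + 276931) = (27281 + ((-408)**2 - 2920*688 + 20*(-408) + 688*(-408)**2 - 126*688*(-408))/(-147 - 408))/(249590 + 276931) = (27281 + (166464 - 2008960 - 8160 + 688*166464 + 35368704)/(-555))/526521 = (27281 - (166464 - 2008960 - 8160 + 114527232 + 35368704)/555)*(1/526521) = (27281 - 1/555*148045280)*(1/526521) = (27281 - 29609056/111)*(1/526521) = -26580865/111*1/526521 = -26580865/58443831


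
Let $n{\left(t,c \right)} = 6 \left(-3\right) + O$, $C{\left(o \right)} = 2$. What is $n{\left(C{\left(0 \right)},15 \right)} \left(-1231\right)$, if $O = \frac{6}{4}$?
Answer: $\frac{40623}{2} \approx 20312.0$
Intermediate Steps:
$O = \frac{3}{2}$ ($O = 6 \cdot \frac{1}{4} = \frac{3}{2} \approx 1.5$)
$n{\left(t,c \right)} = - \frac{33}{2}$ ($n{\left(t,c \right)} = 6 \left(-3\right) + \frac{3}{2} = -18 + \frac{3}{2} = - \frac{33}{2}$)
$n{\left(C{\left(0 \right)},15 \right)} \left(-1231\right) = \left(- \frac{33}{2}\right) \left(-1231\right) = \frac{40623}{2}$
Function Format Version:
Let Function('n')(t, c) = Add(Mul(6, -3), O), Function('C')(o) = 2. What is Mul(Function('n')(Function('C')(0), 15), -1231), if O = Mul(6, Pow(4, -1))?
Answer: Rational(40623, 2) ≈ 20312.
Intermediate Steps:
O = Rational(3, 2) (O = Mul(6, Rational(1, 4)) = Rational(3, 2) ≈ 1.5000)
Function('n')(t, c) = Rational(-33, 2) (Function('n')(t, c) = Add(Mul(6, -3), Rational(3, 2)) = Add(-18, Rational(3, 2)) = Rational(-33, 2))
Mul(Function('n')(Function('C')(0), 15), -1231) = Mul(Rational(-33, 2), -1231) = Rational(40623, 2)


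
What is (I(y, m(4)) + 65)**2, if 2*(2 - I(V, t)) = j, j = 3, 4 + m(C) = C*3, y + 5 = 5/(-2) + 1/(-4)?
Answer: 17161/4 ≈ 4290.3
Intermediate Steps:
y = -31/4 (y = -5 + (5/(-2) + 1/(-4)) = -5 + (5*(-1/2) + 1*(-1/4)) = -5 + (-5/2 - 1/4) = -5 - 11/4 = -31/4 ≈ -7.7500)
m(C) = -4 + 3*C (m(C) = -4 + C*3 = -4 + 3*C)
I(V, t) = 1/2 (I(V, t) = 2 - 1/2*3 = 2 - 3/2 = 1/2)
(I(y, m(4)) + 65)**2 = (1/2 + 65)**2 = (131/2)**2 = 17161/4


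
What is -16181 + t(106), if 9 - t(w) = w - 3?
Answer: -16275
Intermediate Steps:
t(w) = 12 - w (t(w) = 9 - (w - 3) = 9 - (-3 + w) = 9 + (3 - w) = 12 - w)
-16181 + t(106) = -16181 + (12 - 1*106) = -16181 + (12 - 106) = -16181 - 94 = -16275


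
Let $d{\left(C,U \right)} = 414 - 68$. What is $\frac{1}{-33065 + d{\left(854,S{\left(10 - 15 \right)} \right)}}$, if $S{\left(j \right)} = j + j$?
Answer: $- \frac{1}{32719} \approx -3.0563 \cdot 10^{-5}$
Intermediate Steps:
$S{\left(j \right)} = 2 j$
$d{\left(C,U \right)} = 346$
$\frac{1}{-33065 + d{\left(854,S{\left(10 - 15 \right)} \right)}} = \frac{1}{-33065 + 346} = \frac{1}{-32719} = - \frac{1}{32719}$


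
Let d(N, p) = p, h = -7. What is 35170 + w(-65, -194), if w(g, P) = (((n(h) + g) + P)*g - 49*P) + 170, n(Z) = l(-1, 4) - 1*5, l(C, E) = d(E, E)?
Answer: 61746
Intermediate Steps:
l(C, E) = E
n(Z) = -1 (n(Z) = 4 - 1*5 = 4 - 5 = -1)
w(g, P) = 170 - 49*P + g*(-1 + P + g) (w(g, P) = (((-1 + g) + P)*g - 49*P) + 170 = ((-1 + P + g)*g - 49*P) + 170 = (g*(-1 + P + g) - 49*P) + 170 = (-49*P + g*(-1 + P + g)) + 170 = 170 - 49*P + g*(-1 + P + g))
35170 + w(-65, -194) = 35170 + (170 + (-65)**2 - 1*(-65) - 49*(-194) - 194*(-65)) = 35170 + (170 + 4225 + 65 + 9506 + 12610) = 35170 + 26576 = 61746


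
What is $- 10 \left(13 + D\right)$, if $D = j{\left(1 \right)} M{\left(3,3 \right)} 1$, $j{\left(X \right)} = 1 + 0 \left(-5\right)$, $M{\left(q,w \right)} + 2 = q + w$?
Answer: $-170$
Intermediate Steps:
$M{\left(q,w \right)} = -2 + q + w$ ($M{\left(q,w \right)} = -2 + \left(q + w\right) = -2 + q + w$)
$j{\left(X \right)} = 1$ ($j{\left(X \right)} = 1 + 0 = 1$)
$D = 4$ ($D = 1 \left(-2 + 3 + 3\right) 1 = 1 \cdot 4 \cdot 1 = 4 \cdot 1 = 4$)
$- 10 \left(13 + D\right) = - 10 \left(13 + 4\right) = \left(-10\right) 17 = -170$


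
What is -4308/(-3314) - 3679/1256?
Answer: -3390679/2081192 ≈ -1.6292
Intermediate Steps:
-4308/(-3314) - 3679/1256 = -4308*(-1/3314) - 3679*1/1256 = 2154/1657 - 3679/1256 = -3390679/2081192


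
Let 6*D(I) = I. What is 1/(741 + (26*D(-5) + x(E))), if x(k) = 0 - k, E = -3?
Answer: 3/2167 ≈ 0.0013844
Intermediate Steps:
D(I) = I/6
x(k) = -k
1/(741 + (26*D(-5) + x(E))) = 1/(741 + (26*((⅙)*(-5)) - 1*(-3))) = 1/(741 + (26*(-⅚) + 3)) = 1/(741 + (-65/3 + 3)) = 1/(741 - 56/3) = 1/(2167/3) = 3/2167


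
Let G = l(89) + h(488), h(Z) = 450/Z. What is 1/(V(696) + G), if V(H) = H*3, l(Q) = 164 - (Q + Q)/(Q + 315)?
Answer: 24644/55510155 ≈ 0.00044395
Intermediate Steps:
l(Q) = 164 - 2*Q/(315 + Q)
V(H) = 3*H
G = 4053483/24644 (G = 18*(2870 + 9*89)/(315 + 89) + 450/488 = 18*(2870 + 801)/404 + 450*(1/488) = 18*(1/404)*3671 + 225/244 = 33039/202 + 225/244 = 4053483/24644 ≈ 164.48)
1/(V(696) + G) = 1/(3*696 + 4053483/24644) = 1/(2088 + 4053483/24644) = 1/(55510155/24644) = 24644/55510155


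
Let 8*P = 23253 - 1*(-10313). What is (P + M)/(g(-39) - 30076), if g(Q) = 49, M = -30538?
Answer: 35123/40036 ≈ 0.87729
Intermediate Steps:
P = 16783/4 (P = (23253 - 1*(-10313))/8 = (23253 + 10313)/8 = (⅛)*33566 = 16783/4 ≈ 4195.8)
(P + M)/(g(-39) - 30076) = (16783/4 - 30538)/(49 - 30076) = -105369/4/(-30027) = -105369/4*(-1/30027) = 35123/40036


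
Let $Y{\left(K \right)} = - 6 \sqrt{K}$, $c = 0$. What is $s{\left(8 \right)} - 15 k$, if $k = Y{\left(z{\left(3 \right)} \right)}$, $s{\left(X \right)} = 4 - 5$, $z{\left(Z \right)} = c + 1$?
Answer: $89$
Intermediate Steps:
$z{\left(Z \right)} = 1$ ($z{\left(Z \right)} = 0 + 1 = 1$)
$s{\left(X \right)} = -1$ ($s{\left(X \right)} = 4 - 5 = -1$)
$k = -6$ ($k = - 6 \sqrt{1} = \left(-6\right) 1 = -6$)
$s{\left(8 \right)} - 15 k = -1 - -90 = -1 + 90 = 89$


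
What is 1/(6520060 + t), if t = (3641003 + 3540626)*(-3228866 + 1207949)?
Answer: -1/14513469613733 ≈ -6.8901e-14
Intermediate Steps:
t = -14513476133793 (t = 7181629*(-2020917) = -14513476133793)
1/(6520060 + t) = 1/(6520060 - 14513476133793) = 1/(-14513469613733) = -1/14513469613733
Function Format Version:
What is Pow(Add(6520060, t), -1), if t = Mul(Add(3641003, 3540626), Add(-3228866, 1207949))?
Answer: Rational(-1, 14513469613733) ≈ -6.8901e-14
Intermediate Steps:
t = -14513476133793 (t = Mul(7181629, -2020917) = -14513476133793)
Pow(Add(6520060, t), -1) = Pow(Add(6520060, -14513476133793), -1) = Pow(-14513469613733, -1) = Rational(-1, 14513469613733)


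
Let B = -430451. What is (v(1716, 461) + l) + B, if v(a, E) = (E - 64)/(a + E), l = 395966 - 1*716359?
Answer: -1634586991/2177 ≈ -7.5084e+5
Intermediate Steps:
l = -320393 (l = 395966 - 716359 = -320393)
v(a, E) = (-64 + E)/(E + a)
(v(1716, 461) + l) + B = ((-64 + 461)/(461 + 1716) - 320393) - 430451 = (397/2177 - 320393) - 430451 = -697495164/2177 - 430451 = -1634586991/2177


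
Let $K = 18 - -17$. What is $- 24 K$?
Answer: $-840$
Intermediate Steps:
$K = 35$ ($K = 18 + 17 = 35$)
$- 24 K = \left(-24\right) 35 = -840$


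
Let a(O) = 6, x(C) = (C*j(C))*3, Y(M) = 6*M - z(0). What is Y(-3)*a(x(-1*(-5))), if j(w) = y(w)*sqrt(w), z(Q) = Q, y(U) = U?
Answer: -108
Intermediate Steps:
j(w) = w**(3/2) (j(w) = w*sqrt(w) = w**(3/2))
Y(M) = 6*M (Y(M) = 6*M - 1*0 = 6*M + 0 = 6*M)
x(C) = 3*C**(5/2) (x(C) = (C*C**(3/2))*3 = C**(5/2)*3 = 3*C**(5/2))
Y(-3)*a(x(-1*(-5))) = (6*(-3))*6 = -18*6 = -108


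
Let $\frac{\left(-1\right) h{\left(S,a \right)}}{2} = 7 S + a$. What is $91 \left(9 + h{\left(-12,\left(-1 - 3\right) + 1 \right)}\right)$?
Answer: $16653$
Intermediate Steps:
$h{\left(S,a \right)} = - 14 S - 2 a$ ($h{\left(S,a \right)} = - 2 \left(7 S + a\right) = - 2 \left(a + 7 S\right) = - 14 S - 2 a$)
$91 \left(9 + h{\left(-12,\left(-1 - 3\right) + 1 \right)}\right) = 91 \left(9 - \left(-168 + 2 \left(\left(-1 - 3\right) + 1\right)\right)\right) = 91 \left(9 + \left(168 - 2 \left(\left(-1 - 3\right) + 1\right)\right)\right) = 91 \left(9 + \left(168 - 2 \left(-4 + 1\right)\right)\right) = 91 \left(9 + \left(168 - -6\right)\right) = 91 \left(9 + \left(168 + 6\right)\right) = 91 \left(9 + 174\right) = 91 \cdot 183 = 16653$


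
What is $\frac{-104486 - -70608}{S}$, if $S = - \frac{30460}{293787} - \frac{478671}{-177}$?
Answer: $- \frac{587222043174}{46873975219} \approx -12.528$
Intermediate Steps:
$S = \frac{46873975219}{17333433}$ ($S = \left(-30460\right) \frac{1}{293787} - - \frac{159557}{59} = - \frac{30460}{293787} + \frac{159557}{59} = \frac{46873975219}{17333433} \approx 2704.3$)
$\frac{-104486 - -70608}{S} = \frac{-104486 - -70608}{\frac{46873975219}{17333433}} = \left(-104486 + 70608\right) \frac{17333433}{46873975219} = \left(-33878\right) \frac{17333433}{46873975219} = - \frac{587222043174}{46873975219}$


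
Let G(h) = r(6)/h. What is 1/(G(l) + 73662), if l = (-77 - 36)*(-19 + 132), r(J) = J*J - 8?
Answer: 12769/940590050 ≈ 1.3576e-5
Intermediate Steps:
r(J) = -8 + J² (r(J) = J² - 8 = -8 + J²)
l = -12769 (l = -113*113 = -12769)
G(h) = 28/h (G(h) = (-8 + 6²)/h = (-8 + 36)/h = 28/h)
1/(G(l) + 73662) = 1/(28/(-12769) + 73662) = 1/(28*(-1/12769) + 73662) = 1/(-28/12769 + 73662) = 1/(940590050/12769) = 12769/940590050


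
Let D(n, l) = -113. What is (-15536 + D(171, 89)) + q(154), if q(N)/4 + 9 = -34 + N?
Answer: -15205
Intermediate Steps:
q(N) = -172 + 4*N (q(N) = -36 + 4*(-34 + N) = -36 + (-136 + 4*N) = -172 + 4*N)
(-15536 + D(171, 89)) + q(154) = (-15536 - 113) + (-172 + 4*154) = -15649 + (-172 + 616) = -15649 + 444 = -15205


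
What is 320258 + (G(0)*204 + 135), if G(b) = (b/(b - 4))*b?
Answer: 320393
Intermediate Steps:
G(b) = b²/(-4 + b) (G(b) = (b/(-4 + b))*b = b²/(-4 + b))
320258 + (G(0)*204 + 135) = 320258 + ((0²/(-4 + 0))*204 + 135) = 320258 + ((0/(-4))*204 + 135) = 320258 + ((0*(-¼))*204 + 135) = 320258 + (0*204 + 135) = 320258 + (0 + 135) = 320258 + 135 = 320393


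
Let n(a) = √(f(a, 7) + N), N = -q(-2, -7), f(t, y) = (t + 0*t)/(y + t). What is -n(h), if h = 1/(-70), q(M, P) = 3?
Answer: -2*I*√179463/489 ≈ -1.7326*I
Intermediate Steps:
h = -1/70 ≈ -0.014286
f(t, y) = t/(t + y) (f(t, y) = (t + 0)/(t + y) = t/(t + y))
N = -3 (N = -1*3 = -3)
n(a) = √(-3 + a/(7 + a)) (n(a) = √(a/(a + 7) - 3) = √(a/(7 + a) - 3) = √(-3 + a/(7 + a)))
-n(h) = -√((-21 - 2*(-1/70))/(7 - 1/70)) = -√((-21 + 1/35)/(489/70)) = -√((70/489)*(-734/35)) = -√(-1468/489) = -2*I*√179463/489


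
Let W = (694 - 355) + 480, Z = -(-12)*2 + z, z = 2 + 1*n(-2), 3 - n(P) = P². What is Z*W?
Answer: 20475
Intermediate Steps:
n(P) = 3 - P²
z = 1 (z = 2 + 1*(3 - 1*(-2)²) = 2 + 1*(3 - 1*4) = 2 + 1*(3 - 4) = 2 + 1*(-1) = 2 - 1 = 1)
Z = 25 (Z = -(-12)*2 + 1 = -3*(-8) + 1 = 24 + 1 = 25)
W = 819 (W = 339 + 480 = 819)
Z*W = 25*819 = 20475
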